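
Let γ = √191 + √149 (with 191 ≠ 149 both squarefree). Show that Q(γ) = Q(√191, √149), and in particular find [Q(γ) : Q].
[Q(γ) : Q] = 4 (equivalently, Q(γ) = Q(√191, √149))

Obviously Q(γ) ⊆ Q(√191, √149), and [Q(√191, √149):Q] = 4 (since 191, 149 are distinct squarefree integers > 1 with 28459 not a perfect square). To show equality we compute the minimal polynomial of γ. From γ = √191 + √149: γ^2 = 191 + 2√(28459) + 149 = 340 + 2√(28459), so γ^2 - 340 = 2√(28459); squaring, (γ^2 - 340)^2 = 4·28459, i.e. γ^4 - 680γ^2 + 115600 - 113836 = 0, i.e. γ^4 - 680γ^2 + 1764 = 0. So γ is a root of x^4 - 680x^2 + 1764. This polynomial is irreducible over Q: it has no rational root (each ±√191 ± √149 is irrational), and any factorization into two quadratics over Q would force √(28459) ∈ Q (pairing opposite roots) or √191, √149 ∈ Q (other pairings), all impossible. Hence [Q(γ):Q] = 4 = [Q(√191, √149):Q], so Q(γ) = Q(√191, √149).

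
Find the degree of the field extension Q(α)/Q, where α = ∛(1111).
[Q(α):Q] = 3

The minimal polynomial of α is x^3 - 1111, irreducible over Q since 1111 is not a perfect cube (so x^3 - 1111 has no rational root). Hence [Q(α):Q] = deg(m_α) = 3.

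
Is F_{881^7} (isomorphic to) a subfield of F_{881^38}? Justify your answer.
No: F_{881^7} is not a subfield of F_{881^38}

F_{p^m} embeds in F_{p^n} iff m | n. Here 7 ∤ 38 (since 38 = 5·7 + 3 with remainder 3 ≠ 0), so F_{881^7} is not a subfield of F_{881^38}. Equivalently: if it were, the tower law would give 7 = [F_{881^7}:F_881] dividing [F_{881^38}:F_881] = 38, contradiction.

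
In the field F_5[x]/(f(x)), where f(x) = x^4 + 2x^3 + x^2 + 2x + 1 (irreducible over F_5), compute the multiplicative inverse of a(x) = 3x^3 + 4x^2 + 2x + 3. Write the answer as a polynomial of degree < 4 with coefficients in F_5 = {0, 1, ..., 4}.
a(x)^(-1) ≡ 4x + 1 (mod f(x))

Since f is irreducible over F_5, F_5[x]/(f) is a field and a(x) ≠ 0 has an inverse. Apply the extended Euclidean algorithm to f(x) and a(x) in F_5[x]: f(x) = (2x + 3)·a(x) + (2). The last nonzero remainder is the constant 2 = gcd(f, a) in F_5. Back-substituting through the division chain expresses 2 = s(x)·a(x) + t(x)·f(x) with s(x) ≡ 3x + 2 (mod f), so (3x + 2)·a(x) ≡ 2 (mod f). Multiplying by 2^(-1) ≡ 3 in F_5 gives a(x)^(-1) ≡ 3·(3x + 2) ≡ 4x + 1 (mod f). Check: (3x^3 + 4x^2 + 2x + 3)·(4x + 1) = 2x^4 + 4x^3 + 2x^2 + 4x + 3 ≡ 1 (mod x^4 + 2x^3 + x^2 + 2x + 1).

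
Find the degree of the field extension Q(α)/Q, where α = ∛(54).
[Q(α):Q] = 3

The minimal polynomial of α is x^3 - 54, irreducible over Q since 54 is not a perfect cube (so x^3 - 54 has no rational root). Hence [Q(α):Q] = deg(m_α) = 3.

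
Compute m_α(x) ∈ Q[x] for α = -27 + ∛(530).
m_α(x) = x^3 + 81x^2 + 2187x + 19153

Set β = α + 27 = ∛(530), so β^3 = 530. Then (α + 27)^3 - 530 = 0, i.e. α is a root of g(x) = (x + 27)^3 - 530 = x^3 + 81x^2 + 2187x + 19153. Since g(x) = h(x + 27) where h(x) = x^3 - 530, and h is irreducible over Q (because 530 is not a perfect cube, so h has no rational root, and a monic cubic with no rational root is irreducible), g is also irreducible (irreducibility is preserved under the substitution x → x + 27). Hence m_α(x) = x^3 + 81x^2 + 2187x + 19153.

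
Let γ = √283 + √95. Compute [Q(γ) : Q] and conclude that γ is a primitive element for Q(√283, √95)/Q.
[Q(γ) : Q] = 4 (equivalently, Q(γ) = Q(√283, √95))

Obviously Q(γ) ⊆ Q(√283, √95), and [Q(√283, √95):Q] = 4 (since 283, 95 are distinct squarefree integers > 1 with 26885 not a perfect square). To show equality we compute the minimal polynomial of γ. From γ = √283 + √95: γ^2 = 283 + 2√(26885) + 95 = 378 + 2√(26885), so γ^2 - 378 = 2√(26885); squaring, (γ^2 - 378)^2 = 4·26885, i.e. γ^4 - 756γ^2 + 142884 - 107540 = 0, i.e. γ^4 - 756γ^2 + 35344 = 0. So γ is a root of x^4 - 756x^2 + 35344. This polynomial is irreducible over Q: it has no rational root (each ±√283 ± √95 is irrational), and any factorization into two quadratics over Q would force √(26885) ∈ Q (pairing opposite roots) or √283, √95 ∈ Q (other pairings), all impossible. Hence [Q(γ):Q] = 4 = [Q(√283, √95):Q], so Q(γ) = Q(√283, √95).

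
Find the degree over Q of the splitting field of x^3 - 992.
[K : Q] = 6

The roots of x^3 - 992 are ∛992, ω∛992, ω^2∛992 where ω = e^(2πi/3) is a primitive cube root of unity, so K = Q(∛992, ω). Now [Q(∛992):Q] = 3 (since 992 is not a perfect cube, x^3 - 992 is irreducible) and [Q(ω):Q] = 2. Both 2 and 3 divide [K:Q], and [K:Q] ≤ 3·2 = 6, so [K:Q] = 6. (Equivalently: Q(∛992) ⊂ R but ω ∉ R, so [K : Q(∛992)] = 2.)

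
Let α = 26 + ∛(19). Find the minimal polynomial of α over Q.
m_α(x) = x^3 - 78x^2 + 2028x - 17595

Set β = α - 26 = ∛(19), so β^3 = 19. Then (α - 26)^3 - 19 = 0, i.e. α is a root of g(x) = (x - 26)^3 - 19 = x^3 - 78x^2 + 2028x - 17595. Since g(x) = h(x - 26) where h(x) = x^3 - 19, and h is irreducible over Q (because 19 is not a perfect cube, so h has no rational root, and a monic cubic with no rational root is irreducible), g is also irreducible (irreducibility is preserved under the substitution x → x - 26). Hence m_α(x) = x^3 - 78x^2 + 2028x - 17595.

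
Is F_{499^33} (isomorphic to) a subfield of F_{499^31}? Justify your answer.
No: F_{499^33} is not a subfield of F_{499^31}

F_{p^m} embeds in F_{p^n} iff m | n. Here 33 ∤ 31 (since 31 = 0·33 + 31 with remainder 31 ≠ 0), so F_{499^33} is not a subfield of F_{499^31}. Equivalently: if it were, the tower law would give 33 = [F_{499^33}:F_499] dividing [F_{499^31}:F_499] = 31, contradiction.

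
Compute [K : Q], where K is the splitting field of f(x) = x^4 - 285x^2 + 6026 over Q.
[K : Q] = 4

Solving the quadratic in x^2: x^2 = (285 ± √(285^2 - 4·6026))/2 = (285 ± √57121)/2 = (285 ± 239)/2, giving x^2 = 262 or x^2 = 23. So f(x) = (x^2 - 262)(x^2 - 23) and the roots of f are ±√262, ±√23. Hence the splitting field is K = Q(√262, √23). Since 262 and 23 are distinct squarefree integers > 1, their product 6026 is not a perfect square, so √23 ∉ Q(√262). By the tower law [K:Q] = [Q(√262,√23):Q(√262)] · [Q(√262):Q] = 2 · 2 = 4.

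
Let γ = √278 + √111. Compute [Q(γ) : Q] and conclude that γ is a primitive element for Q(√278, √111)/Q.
[Q(γ) : Q] = 4 (equivalently, Q(γ) = Q(√278, √111))

Obviously Q(γ) ⊆ Q(√278, √111), and [Q(√278, √111):Q] = 4 (since 278, 111 are distinct squarefree integers > 1 with 30858 not a perfect square). To show equality we compute the minimal polynomial of γ. From γ = √278 + √111: γ^2 = 278 + 2√(30858) + 111 = 389 + 2√(30858), so γ^2 - 389 = 2√(30858); squaring, (γ^2 - 389)^2 = 4·30858, i.e. γ^4 - 778γ^2 + 151321 - 123432 = 0, i.e. γ^4 - 778γ^2 + 27889 = 0. So γ is a root of x^4 - 778x^2 + 27889. This polynomial is irreducible over Q: it has no rational root (each ±√278 ± √111 is irrational), and any factorization into two quadratics over Q would force √(30858) ∈ Q (pairing opposite roots) or √278, √111 ∈ Q (other pairings), all impossible. Hence [Q(γ):Q] = 4 = [Q(√278, √111):Q], so Q(γ) = Q(√278, √111).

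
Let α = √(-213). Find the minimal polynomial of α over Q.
m_α(x) = x^2 + 213

α satisfies α^2 + 213 = 0, so x^2 + 213 annihilates α. Since d = -213 is squarefree and ≠ 1, it is not a perfect square in Q, so x^2 + 213 has no rational root and is therefore irreducible over Q (a degree-2 polynomial over a field is irreducible iff it has no root). Hence m_α(x) = x^2 + 213.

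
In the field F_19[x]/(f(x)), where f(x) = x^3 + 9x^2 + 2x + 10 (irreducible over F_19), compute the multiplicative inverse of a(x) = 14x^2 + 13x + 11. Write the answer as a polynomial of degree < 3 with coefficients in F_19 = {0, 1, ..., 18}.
a(x)^(-1) ≡ 17x^2 + 8x + 12 (mod f(x))

Since f is irreducible over F_19, F_19[x]/(f) is a field and a(x) ≠ 0 has an inverse. Apply the extended Euclidean algorithm to f(x) and a(x) in F_19[x]: f(x) = (15x + 3)·a(x) + (7x + 15);  a(x) = (2x + 3)·(7x + 15) + (4). The last nonzero remainder is the constant 4 = gcd(f, a) in F_19. Back-substituting through the division chain expresses 4 = s(x)·a(x) + t(x)·f(x) with s(x) ≡ 11x^2 + 13x + 10 (mod f), so (11x^2 + 13x + 10)·a(x) ≡ 4 (mod f). Multiplying by 4^(-1) ≡ 5 in F_19 gives a(x)^(-1) ≡ 5·(11x^2 + 13x + 10) ≡ 17x^2 + 8x + 12 (mod f). Check: (14x^2 + 13x + 11)·(17x^2 + 8x + 12) = 10x^4 + 10x^3 + 3x^2 + 16x + 18 ≡ 1 (mod x^3 + 9x^2 + 2x + 10).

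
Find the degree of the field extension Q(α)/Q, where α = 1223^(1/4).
[Q(α):Q] = 4

α is a root of x^4 - 1223. By Eisenstein's criterion at the prime p = 1223 (which divides the constant term 1223 but p^2 = 1495729 does not, since 1223 is squarefree), x^4 - 1223 is irreducible over Q. Hence [Q(α):Q] = 4.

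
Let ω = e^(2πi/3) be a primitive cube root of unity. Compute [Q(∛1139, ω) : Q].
[Q(∛1139, ω) : Q] = 6

[Q(∛1139):Q] = 3 (min poly x^3 - 1139, irreducible since 1139 is not a perfect cube). [Q(ω):Q] = 2 (min poly x^2 + x + 1). Since Q(∛1139) ⊂ R and ω ∉ R, we have ω ∉ Q(∛1139), so x^2 + x + 1 remains irreducible over Q(∛1139) and [Q(∛1139, ω) : Q(∛1139)] = 2. By the tower law, [Q(∛1139, ω) : Q] = 3 · 2 = 6. (In fact Q(∛1139, ω) is the splitting field of x^3 - 1139 over Q.)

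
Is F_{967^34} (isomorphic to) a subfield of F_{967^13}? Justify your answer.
No: F_{967^34} is not a subfield of F_{967^13}

F_{p^m} embeds in F_{p^n} iff m | n. Here 34 ∤ 13 (since 13 = 0·34 + 13 with remainder 13 ≠ 0), so F_{967^34} is not a subfield of F_{967^13}. Equivalently: if it were, the tower law would give 34 = [F_{967^34}:F_967] dividing [F_{967^13}:F_967] = 13, contradiction.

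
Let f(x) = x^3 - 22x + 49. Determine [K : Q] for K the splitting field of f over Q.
[K : Q] = 6

By the rational root test, any rational root of the monic integer polynomial f(x) = x^3 - 22x + 49 must be an integer dividing the constant term 49, i.e. one of ±{1, 7, 49}. Evaluating: f(1) = 28, f(-1) = 70, f(7) = 238, f(-7) = -140, f(49) = 116620, f(-49) = -116522; none is 0, so f has no rational root and is therefore irreducible over Q (a cubic with no linear factor over a field is irreducible). For an irreducible cubic, the Galois group is A_3 or S_3 according as the discriminant disc(f) = -4a^3 - 27b^2 = -4·(-22)^3 - 27·(49)^2 = -22235 is or is not a square in Q. Here disc(f) = -22235 is not a perfect square in Q, so the Galois group of f over Q is not contained in A_3 and must be all of S_3. The splitting field has degree |S_3| = 6 over Q, so [K : Q] = 6.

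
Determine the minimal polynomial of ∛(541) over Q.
m_α(x) = x^3 - 541

α satisfies α^3 = 541, so x^3 - 541 annihilates α. By the rational root test, a rational root p/q (in lowest terms) of x^3 - 541 would satisfy p^3 = 541 q^3, forcing q = 1 and p^3 = 541; but 541 is not a perfect cube, contradiction. A monic cubic over Q with no rational root is irreducible (any nontrivial factorization would include a linear factor). Hence x^3 - 541 is the minimal polynomial of α, and in particular [Q(α):Q] = 3.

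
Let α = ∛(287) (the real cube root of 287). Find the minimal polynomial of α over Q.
m_α(x) = x^3 - 287

α satisfies α^3 = 287, so x^3 - 287 annihilates α. By the rational root test, a rational root p/q (in lowest terms) of x^3 - 287 would satisfy p^3 = 287 q^3, forcing q = 1 and p^3 = 287; but 287 is not a perfect cube, contradiction. A monic cubic over Q with no rational root is irreducible (any nontrivial factorization would include a linear factor). Hence x^3 - 287 is the minimal polynomial of α, and in particular [Q(α):Q] = 3.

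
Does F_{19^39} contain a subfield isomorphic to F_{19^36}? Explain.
No: F_{19^36} is not a subfield of F_{19^39}

F_{p^m} embeds in F_{p^n} iff m | n. Here 36 ∤ 39 (since 39 = 1·36 + 3 with remainder 3 ≠ 0), so F_{19^36} is not a subfield of F_{19^39}. Equivalently: if it were, the tower law would give 36 = [F_{19^36}:F_19] dividing [F_{19^39}:F_19] = 39, contradiction.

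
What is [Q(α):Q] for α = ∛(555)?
[Q(α):Q] = 3

The minimal polynomial of α is x^3 - 555, irreducible over Q since 555 is not a perfect cube (so x^3 - 555 has no rational root). Hence [Q(α):Q] = deg(m_α) = 3.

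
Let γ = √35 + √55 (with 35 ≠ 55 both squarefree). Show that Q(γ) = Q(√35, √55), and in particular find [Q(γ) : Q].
[Q(γ) : Q] = 4 (equivalently, Q(γ) = Q(√35, √55))

Obviously Q(γ) ⊆ Q(√35, √55), and [Q(√35, √55):Q] = 4 (since 35, 55 are distinct squarefree integers > 1 with 1925 not a perfect square). To show equality we compute the minimal polynomial of γ. From γ = √35 + √55: γ^2 = 35 + 2√(1925) + 55 = 90 + 2√(1925), so γ^2 - 90 = 2√(1925); squaring, (γ^2 - 90)^2 = 4·1925, i.e. γ^4 - 180γ^2 + 8100 - 7700 = 0, i.e. γ^4 - 180γ^2 + 400 = 0. So γ is a root of x^4 - 180x^2 + 400. This polynomial is irreducible over Q: it has no rational root (each ±√35 ± √55 is irrational), and any factorization into two quadratics over Q would force √(1925) ∈ Q (pairing opposite roots) or √35, √55 ∈ Q (other pairings), all impossible. Hence [Q(γ):Q] = 4 = [Q(√35, √55):Q], so Q(γ) = Q(√35, √55).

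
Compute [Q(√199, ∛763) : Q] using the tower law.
[Q(√199, ∛763) : Q] = 6

Let L = Q(√199, ∛763). Since Q(√199) ⊂ L and [Q(√199):Q] = 2, the tower law gives 2 | [L:Q]. Likewise Q(∛763) ⊂ L with [Q(∛763):Q] = 3 (because 763 is not a perfect cube), so 3 | [L:Q]. As gcd(2,3) = 1, [L:Q] is divisible by 6. Conversely L is generated over Q by √199 and ∛763, so [L:Q] ≤ 2·3 = 6. Therefore [Q(√199, ∛763) : Q] = 6.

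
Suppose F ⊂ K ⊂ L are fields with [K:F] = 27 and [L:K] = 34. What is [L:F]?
[L:F] = 918

The tower law says that for any tower of field extensions F ⊂ K ⊂ L with finite degrees, [L:F] = [L:K] · [K:F]. Here this gives [L:F] = 34 · 27 = 918.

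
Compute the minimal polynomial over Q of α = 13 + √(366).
m_α(x) = x^2 - 26x - 197

From α - 13 = √(366), squaring gives (α - 13)^2 = 366, i.e. α^2 - 26α + 169 = 366, so α^2 - 26α - 197 = 0. The discriminant of x^2 - 26x - 197 is (-26)^2 - 4·(-197) = 676 + 788 = 1464, and 4·(366) is not a perfect square in Q since 366 is squarefree and ≠ 1. Hence x^2 - 26x - 197 is irreducible over Q and is the minimal polynomial of α.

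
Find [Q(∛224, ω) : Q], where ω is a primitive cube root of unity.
[Q(∛224, ω) : Q] = 6

[Q(∛224):Q] = 3 (min poly x^3 - 224, irreducible since 224 is not a perfect cube). [Q(ω):Q] = 2 (min poly x^2 + x + 1). Since Q(∛224) ⊂ R and ω ∉ R, we have ω ∉ Q(∛224), so x^2 + x + 1 remains irreducible over Q(∛224) and [Q(∛224, ω) : Q(∛224)] = 2. By the tower law, [Q(∛224, ω) : Q] = 3 · 2 = 6. (In fact Q(∛224, ω) is the splitting field of x^3 - 224 over Q.)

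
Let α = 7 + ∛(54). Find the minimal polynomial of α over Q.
m_α(x) = x^3 - 21x^2 + 147x - 397

Set β = α - 7 = ∛(54), so β^3 = 54. Then (α - 7)^3 - 54 = 0, i.e. α is a root of g(x) = (x - 7)^3 - 54 = x^3 - 21x^2 + 147x - 397. Since g(x) = h(x - 7) where h(x) = x^3 - 54, and h is irreducible over Q (because 54 is not a perfect cube, so h has no rational root, and a monic cubic with no rational root is irreducible), g is also irreducible (irreducibility is preserved under the substitution x → x - 7). Hence m_α(x) = x^3 - 21x^2 + 147x - 397.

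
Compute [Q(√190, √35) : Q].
[Q(√190, √35) : Q] = 4

[Q(√190):Q] = 2 (min poly x^2 - 190, irreducible since 190 is squarefree > 1). For the top step, suppose √35 ∈ Q(√190), say √35 = c + d√190 with c, d ∈ Q. Squaring: 35 = c^2 + 190d^2 + 2cd√190. Since √190 ∉ Q this forces 2cd = 0. If d = 0 then √35 = c ∈ Q, contradicting 35 squarefree > 1. If c = 0 then 35 = 190d^2, so 190·35 = (190d)^2 is a perfect square in Q — but 190·35 = 6650 is not a perfect square (since 190 and 35 are distinct squarefree integers). Contradiction. Hence √35 ∉ Q(√190), so x^2 - 35 stays irreducible over Q(√190) and [Q(√190, √35) : Q(√190)] = 2. By the tower law, [Q(√190, √35) : Q] = 2 · 2 = 4.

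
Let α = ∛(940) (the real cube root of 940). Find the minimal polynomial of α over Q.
m_α(x) = x^3 - 940

α satisfies α^3 = 940, so x^3 - 940 annihilates α. By the rational root test, a rational root p/q (in lowest terms) of x^3 - 940 would satisfy p^3 = 940 q^3, forcing q = 1 and p^3 = 940; but 940 is not a perfect cube, contradiction. A monic cubic over Q with no rational root is irreducible (any nontrivial factorization would include a linear factor). Hence x^3 - 940 is the minimal polynomial of α, and in particular [Q(α):Q] = 3.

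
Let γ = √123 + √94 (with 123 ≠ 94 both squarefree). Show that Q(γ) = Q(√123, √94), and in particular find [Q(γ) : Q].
[Q(γ) : Q] = 4 (equivalently, Q(γ) = Q(√123, √94))

Obviously Q(γ) ⊆ Q(√123, √94), and [Q(√123, √94):Q] = 4 (since 123, 94 are distinct squarefree integers > 1 with 11562 not a perfect square). To show equality we compute the minimal polynomial of γ. From γ = √123 + √94: γ^2 = 123 + 2√(11562) + 94 = 217 + 2√(11562), so γ^2 - 217 = 2√(11562); squaring, (γ^2 - 217)^2 = 4·11562, i.e. γ^4 - 434γ^2 + 47089 - 46248 = 0, i.e. γ^4 - 434γ^2 + 841 = 0. So γ is a root of x^4 - 434x^2 + 841. This polynomial is irreducible over Q: it has no rational root (each ±√123 ± √94 is irrational), and any factorization into two quadratics over Q would force √(11562) ∈ Q (pairing opposite roots) or √123, √94 ∈ Q (other pairings), all impossible. Hence [Q(γ):Q] = 4 = [Q(√123, √94):Q], so Q(γ) = Q(√123, √94).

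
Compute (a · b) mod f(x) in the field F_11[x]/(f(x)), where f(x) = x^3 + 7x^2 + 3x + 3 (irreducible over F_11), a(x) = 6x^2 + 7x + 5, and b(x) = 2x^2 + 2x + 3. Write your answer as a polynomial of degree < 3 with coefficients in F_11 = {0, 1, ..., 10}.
a · b ≡ 5x^2 + 4x + 2 (mod f(x))

Multiply in F_11[x]: a(x)·b(x) = (6x^2 + 7x + 5)·(2x^2 + 2x + 3) = x^4 + 4x^3 + 9x^2 + 9x + 4. This has degree ≥ 3, so divide by f(x) over F_11: x^4 + 4x^3 + 9x^2 + 9x + 4 = (x + 8)·(x^3 + 7x^2 + 3x + 3) + (5x^2 + 4x + 2). Hence a·b ≡ 5x^2 + 4x + 2 (mod f). (F_11[x]/(f) is a field with 11^3 = 1331 elements since f is irreducible of degree 3.)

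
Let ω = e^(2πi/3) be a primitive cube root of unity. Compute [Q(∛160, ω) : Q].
[Q(∛160, ω) : Q] = 6

[Q(∛160):Q] = 3 (min poly x^3 - 160, irreducible since 160 is not a perfect cube). [Q(ω):Q] = 2 (min poly x^2 + x + 1). Since Q(∛160) ⊂ R and ω ∉ R, we have ω ∉ Q(∛160), so x^2 + x + 1 remains irreducible over Q(∛160) and [Q(∛160, ω) : Q(∛160)] = 2. By the tower law, [Q(∛160, ω) : Q] = 3 · 2 = 6. (In fact Q(∛160, ω) is the splitting field of x^3 - 160 over Q.)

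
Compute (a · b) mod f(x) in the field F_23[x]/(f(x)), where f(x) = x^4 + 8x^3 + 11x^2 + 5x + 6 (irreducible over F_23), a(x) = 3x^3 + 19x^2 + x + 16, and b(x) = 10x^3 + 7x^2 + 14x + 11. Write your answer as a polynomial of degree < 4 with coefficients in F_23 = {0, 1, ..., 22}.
a · b ≡ 8x^3 + 10x^2 + 20x + 22 (mod f(x))

Multiply in F_23[x]: a(x)·b(x) = (3x^3 + 19x^2 + x + 16)·(10x^3 + 7x^2 + 14x + 11) = 7x^6 + 4x^5 + x^4 + 6x^3 + 13x^2 + 5x + 15. This has degree ≥ 4, so divide by f(x) over F_23: 7x^6 + 4x^5 + x^4 + 6x^3 + 13x^2 + 5x + 15 = (7x^2 + 17x + 18)·(x^4 + 8x^3 + 11x^2 + 5x + 6) + (8x^3 + 10x^2 + 20x + 22). Hence a·b ≡ 8x^3 + 10x^2 + 20x + 22 (mod f). (F_23[x]/(f) is a field with 23^4 = 279841 elements since f is irreducible of degree 4.)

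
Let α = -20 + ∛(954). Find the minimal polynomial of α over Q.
m_α(x) = x^3 + 60x^2 + 1200x + 7046

Set β = α + 20 = ∛(954), so β^3 = 954. Then (α + 20)^3 - 954 = 0, i.e. α is a root of g(x) = (x + 20)^3 - 954 = x^3 + 60x^2 + 1200x + 7046. Since g(x) = h(x + 20) where h(x) = x^3 - 954, and h is irreducible over Q (because 954 is not a perfect cube, so h has no rational root, and a monic cubic with no rational root is irreducible), g is also irreducible (irreducibility is preserved under the substitution x → x + 20). Hence m_α(x) = x^3 + 60x^2 + 1200x + 7046.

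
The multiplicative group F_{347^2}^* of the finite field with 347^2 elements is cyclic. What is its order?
|F_{347^2}^*| = 120408

F_{347^2} has 347^2 = 120409 elements; its multiplicative group consists of all nonzero elements, so |F_{347^2}^*| = 120409 - 1 = 120408. (It is cyclic since any finite subgroup of the multiplicative group of a field is cyclic.)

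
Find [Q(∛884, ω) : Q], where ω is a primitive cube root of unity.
[Q(∛884, ω) : Q] = 6

[Q(∛884):Q] = 3 (min poly x^3 - 884, irreducible since 884 is not a perfect cube). [Q(ω):Q] = 2 (min poly x^2 + x + 1). Since Q(∛884) ⊂ R and ω ∉ R, we have ω ∉ Q(∛884), so x^2 + x + 1 remains irreducible over Q(∛884) and [Q(∛884, ω) : Q(∛884)] = 2. By the tower law, [Q(∛884, ω) : Q] = 3 · 2 = 6. (In fact Q(∛884, ω) is the splitting field of x^3 - 884 over Q.)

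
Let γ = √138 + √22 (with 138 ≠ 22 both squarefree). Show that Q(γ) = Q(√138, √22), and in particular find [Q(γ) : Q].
[Q(γ) : Q] = 4 (equivalently, Q(γ) = Q(√138, √22))

Obviously Q(γ) ⊆ Q(√138, √22), and [Q(√138, √22):Q] = 4 (since 138, 22 are distinct squarefree integers > 1 with 3036 not a perfect square). To show equality we compute the minimal polynomial of γ. From γ = √138 + √22: γ^2 = 138 + 2√(3036) + 22 = 160 + 2√(3036), so γ^2 - 160 = 2√(3036); squaring, (γ^2 - 160)^2 = 4·3036, i.e. γ^4 - 320γ^2 + 25600 - 12144 = 0, i.e. γ^4 - 320γ^2 + 13456 = 0. So γ is a root of x^4 - 320x^2 + 13456. This polynomial is irreducible over Q: it has no rational root (each ±√138 ± √22 is irrational), and any factorization into two quadratics over Q would force √(3036) ∈ Q (pairing opposite roots) or √138, √22 ∈ Q (other pairings), all impossible. Hence [Q(γ):Q] = 4 = [Q(√138, √22):Q], so Q(γ) = Q(√138, √22).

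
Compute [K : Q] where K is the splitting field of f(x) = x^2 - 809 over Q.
[K : Q] = 2

f(x) = x^2 - 809 factors as (x - √809)(x + √809). The splitting field is K = Q(√809). Since 809 is squarefree and > 1, it is not a perfect square, so x^2 - 809 is irreducible over Q and [Q(√809) : Q] = 2. Hence [K : Q] = 2.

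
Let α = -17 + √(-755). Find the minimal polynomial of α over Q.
m_α(x) = x^2 + 34x + 1044

From α + 17 = √(-755), squaring gives (α + 17)^2 = -755, i.e. α^2 + 34α + 289 = -755, so α^2 + 34α + 1044 = 0. The discriminant of x^2 + 34x + 1044 is (34)^2 - 4·(1044) = 1156 - 4176 = -3020, and 4·(-755) is not a perfect square in Q since -755 is squarefree and ≠ 1. Hence x^2 + 34x + 1044 is irreducible over Q and is the minimal polynomial of α.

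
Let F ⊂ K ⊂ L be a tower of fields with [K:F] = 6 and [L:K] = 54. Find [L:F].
[L:F] = 324

The tower law says that for any tower of field extensions F ⊂ K ⊂ L with finite degrees, [L:F] = [L:K] · [K:F]. Here this gives [L:F] = 54 · 6 = 324.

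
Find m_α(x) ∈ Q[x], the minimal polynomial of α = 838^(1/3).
m_α(x) = x^3 - 838

α satisfies α^3 = 838, so x^3 - 838 annihilates α. By the rational root test, a rational root p/q (in lowest terms) of x^3 - 838 would satisfy p^3 = 838 q^3, forcing q = 1 and p^3 = 838; but 838 is not a perfect cube, contradiction. A monic cubic over Q with no rational root is irreducible (any nontrivial factorization would include a linear factor). Hence x^3 - 838 is the minimal polynomial of α, and in particular [Q(α):Q] = 3.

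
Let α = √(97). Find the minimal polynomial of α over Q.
m_α(x) = x^2 - 97

α satisfies α^2 - 97 = 0, so x^2 - 97 annihilates α. Since d = 97 is squarefree and ≠ 1, it is not a perfect square in Q, so x^2 - 97 has no rational root and is therefore irreducible over Q (a degree-2 polynomial over a field is irreducible iff it has no root). Hence m_α(x) = x^2 - 97.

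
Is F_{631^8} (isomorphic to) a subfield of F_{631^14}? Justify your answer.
No: F_{631^8} is not a subfield of F_{631^14}

F_{p^m} embeds in F_{p^n} iff m | n. Here 8 ∤ 14 (since 14 = 1·8 + 6 with remainder 6 ≠ 0), so F_{631^8} is not a subfield of F_{631^14}. Equivalently: if it were, the tower law would give 8 = [F_{631^8}:F_631] dividing [F_{631^14}:F_631] = 14, contradiction.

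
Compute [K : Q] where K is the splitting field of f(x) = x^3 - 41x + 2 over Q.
[K : Q] = 6

By the rational root test, any rational root of the monic integer polynomial f(x) = x^3 - 41x + 2 must be an integer dividing the constant term 2, i.e. one of ±{1, 2}. Evaluating: f(1) = -38, f(-1) = 42, f(2) = -72, f(-2) = 76; none is 0, so f has no rational root and is therefore irreducible over Q (a cubic with no linear factor over a field is irreducible). For an irreducible cubic, the Galois group is A_3 or S_3 according as the discriminant disc(f) = -4a^3 - 27b^2 = -4·(-41)^3 - 27·(2)^2 = 275576 is or is not a square in Q. Here disc(f) = 275576 is not a perfect square in Q, so the Galois group of f over Q is not contained in A_3 and must be all of S_3. The splitting field has degree |S_3| = 6 over Q, so [K : Q] = 6.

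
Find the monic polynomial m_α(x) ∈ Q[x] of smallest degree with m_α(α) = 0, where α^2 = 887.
m_α(x) = x^2 - 887

α satisfies α^2 - 887 = 0, so x^2 - 887 annihilates α. Since d = 887 is squarefree and ≠ 1, it is not a perfect square in Q, so x^2 - 887 has no rational root and is therefore irreducible over Q (a degree-2 polynomial over a field is irreducible iff it has no root). Hence m_α(x) = x^2 - 887.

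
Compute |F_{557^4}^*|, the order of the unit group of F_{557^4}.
|F_{557^4}^*| = 96254442000

F_{557^4} has 557^4 = 96254442001 elements; its multiplicative group consists of all nonzero elements, so |F_{557^4}^*| = 96254442001 - 1 = 96254442000. (It is cyclic since any finite subgroup of the multiplicative group of a field is cyclic.)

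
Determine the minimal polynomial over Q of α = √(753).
m_α(x) = x^2 - 753

α satisfies α^2 - 753 = 0, so x^2 - 753 annihilates α. Since d = 753 is squarefree and ≠ 1, it is not a perfect square in Q, so x^2 - 753 has no rational root and is therefore irreducible over Q (a degree-2 polynomial over a field is irreducible iff it has no root). Hence m_α(x) = x^2 - 753.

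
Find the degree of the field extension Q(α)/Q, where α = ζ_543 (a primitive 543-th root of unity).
[Q(α):Q] = 360

The minimal polynomial of ζ_543 over Q is the 543-th cyclotomic polynomial Φ_543(x), which is irreducible over Q and has degree φ(543) = 360. Hence [Q(α):Q] = φ(543) = 360.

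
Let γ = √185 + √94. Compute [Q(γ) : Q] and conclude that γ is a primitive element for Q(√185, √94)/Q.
[Q(γ) : Q] = 4 (equivalently, Q(γ) = Q(√185, √94))

Obviously Q(γ) ⊆ Q(√185, √94), and [Q(√185, √94):Q] = 4 (since 185, 94 are distinct squarefree integers > 1 with 17390 not a perfect square). To show equality we compute the minimal polynomial of γ. From γ = √185 + √94: γ^2 = 185 + 2√(17390) + 94 = 279 + 2√(17390), so γ^2 - 279 = 2√(17390); squaring, (γ^2 - 279)^2 = 4·17390, i.e. γ^4 - 558γ^2 + 77841 - 69560 = 0, i.e. γ^4 - 558γ^2 + 8281 = 0. So γ is a root of x^4 - 558x^2 + 8281. This polynomial is irreducible over Q: it has no rational root (each ±√185 ± √94 is irrational), and any factorization into two quadratics over Q would force √(17390) ∈ Q (pairing opposite roots) or √185, √94 ∈ Q (other pairings), all impossible. Hence [Q(γ):Q] = 4 = [Q(√185, √94):Q], so Q(γ) = Q(√185, √94).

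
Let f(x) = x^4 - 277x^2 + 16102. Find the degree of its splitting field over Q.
[K : Q] = 4

Solving the quadratic in x^2: x^2 = (277 ± √(277^2 - 4·16102))/2 = (277 ± √12321)/2 = (277 ± 111)/2, giving x^2 = 83 or x^2 = 194. So f(x) = (x^2 - 83)(x^2 - 194) and the roots of f are ±√83, ±√194. Hence the splitting field is K = Q(√83, √194). Since 83 and 194 are distinct squarefree integers > 1, their product 16102 is not a perfect square, so √194 ∉ Q(√83). By the tower law [K:Q] = [Q(√83,√194):Q(√83)] · [Q(√83):Q] = 2 · 2 = 4.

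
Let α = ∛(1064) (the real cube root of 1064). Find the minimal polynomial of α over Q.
m_α(x) = x^3 - 1064

α satisfies α^3 = 1064, so x^3 - 1064 annihilates α. By the rational root test, a rational root p/q (in lowest terms) of x^3 - 1064 would satisfy p^3 = 1064 q^3, forcing q = 1 and p^3 = 1064; but 1064 is not a perfect cube, contradiction. A monic cubic over Q with no rational root is irreducible (any nontrivial factorization would include a linear factor). Hence x^3 - 1064 is the minimal polynomial of α, and in particular [Q(α):Q] = 3.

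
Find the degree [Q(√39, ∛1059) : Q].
[Q(√39, ∛1059) : Q] = 6

Let L = Q(√39, ∛1059). Since Q(√39) ⊂ L and [Q(√39):Q] = 2, the tower law gives 2 | [L:Q]. Likewise Q(∛1059) ⊂ L with [Q(∛1059):Q] = 3 (because 1059 is not a perfect cube), so 3 | [L:Q]. As gcd(2,3) = 1, [L:Q] is divisible by 6. Conversely L is generated over Q by √39 and ∛1059, so [L:Q] ≤ 2·3 = 6. Therefore [Q(√39, ∛1059) : Q] = 6.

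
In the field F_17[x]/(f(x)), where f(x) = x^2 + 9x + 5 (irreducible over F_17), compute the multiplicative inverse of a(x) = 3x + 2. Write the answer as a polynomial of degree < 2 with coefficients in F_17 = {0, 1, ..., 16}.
a(x)^(-1) ≡ 4x + 5 (mod f(x))

Since f is irreducible over F_17, F_17[x]/(f) is a field and a(x) ≠ 0 has an inverse. Apply the extended Euclidean algorithm to f(x) and a(x) in F_17[x]: f(x) = (6x + 16)·a(x) + (7). The last nonzero remainder is the constant 7 = gcd(f, a) in F_17. Back-substituting through the division chain expresses 7 = s(x)·a(x) + t(x)·f(x) with s(x) ≡ 11x + 1 (mod f), so (11x + 1)·a(x) ≡ 7 (mod f). Multiplying by 7^(-1) ≡ 5 in F_17 gives a(x)^(-1) ≡ 5·(11x + 1) ≡ 4x + 5 (mod f). Check: (3x + 2)·(4x + 5) = 12x^2 + 6x + 10 ≡ 1 (mod x^2 + 9x + 5).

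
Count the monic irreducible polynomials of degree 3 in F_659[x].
There are 95396840 monic irreducible polynomials of degree 3 over F_659

Each element of F_{659^3} that lies in no proper subfield is a root of exactly one monic irreducible of degree 3 over F_659, and each such polynomial has 3 distinct roots in F_{659^3}. By Möbius inversion the count is N_659(3) = (1/3) Σ_{d|3} μ(3/d) · 659^d = (1/3)(μ(3)·659^1 + μ(1)·659^3) = 286190520/3 = 95396840.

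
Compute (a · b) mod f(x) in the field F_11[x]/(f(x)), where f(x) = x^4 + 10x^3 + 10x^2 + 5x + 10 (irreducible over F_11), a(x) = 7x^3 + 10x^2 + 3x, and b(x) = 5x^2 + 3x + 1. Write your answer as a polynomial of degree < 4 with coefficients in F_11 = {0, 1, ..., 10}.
a · b ≡ 6x^3 + 5x^2 + 3x + 7 (mod f(x))

Multiply in F_11[x]: a(x)·b(x) = (7x^3 + 10x^2 + 3x)·(5x^2 + 3x + 1) = 2x^5 + 5x^4 + 8x^3 + 8x^2 + 3x. This has degree ≥ 4, so divide by f(x) over F_11: 2x^5 + 5x^4 + 8x^3 + 8x^2 + 3x = (2x + 7)·(x^4 + 10x^3 + 10x^2 + 5x + 10) + (6x^3 + 5x^2 + 3x + 7). Hence a·b ≡ 6x^3 + 5x^2 + 3x + 7 (mod f). (F_11[x]/(f) is a field with 11^4 = 14641 elements since f is irreducible of degree 4.)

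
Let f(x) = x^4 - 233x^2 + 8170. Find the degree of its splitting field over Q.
[K : Q] = 4

Solving the quadratic in x^2: x^2 = (233 ± √(233^2 - 4·8170))/2 = (233 ± √21609)/2 = (233 ± 147)/2, giving x^2 = 43 or x^2 = 190. So f(x) = (x^2 - 43)(x^2 - 190) and the roots of f are ±√43, ±√190. Hence the splitting field is K = Q(√43, √190). Since 43 and 190 are distinct squarefree integers > 1, their product 8170 is not a perfect square, so √190 ∉ Q(√43). By the tower law [K:Q] = [Q(√43,√190):Q(√43)] · [Q(√43):Q] = 2 · 2 = 4.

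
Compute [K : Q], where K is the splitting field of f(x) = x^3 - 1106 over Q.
[K : Q] = 6

The roots of x^3 - 1106 are ∛1106, ω∛1106, ω^2∛1106 where ω = e^(2πi/3) is a primitive cube root of unity, so K = Q(∛1106, ω). Now [Q(∛1106):Q] = 3 (since 1106 is not a perfect cube, x^3 - 1106 is irreducible) and [Q(ω):Q] = 2. Both 2 and 3 divide [K:Q], and [K:Q] ≤ 3·2 = 6, so [K:Q] = 6. (Equivalently: Q(∛1106) ⊂ R but ω ∉ R, so [K : Q(∛1106)] = 2.)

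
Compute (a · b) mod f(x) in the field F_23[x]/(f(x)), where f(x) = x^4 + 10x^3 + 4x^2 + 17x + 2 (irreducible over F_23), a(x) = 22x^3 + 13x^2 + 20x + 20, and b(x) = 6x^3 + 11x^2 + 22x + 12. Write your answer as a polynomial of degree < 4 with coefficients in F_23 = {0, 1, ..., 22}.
a · b ≡ 21x^2 + 8x + 19 (mod f(x))

Multiply in F_23[x]: a(x)·b(x) = (22x^3 + 13x^2 + 20x + 20)·(6x^3 + 11x^2 + 22x + 12) = 17x^6 + 21x^5 + 11x^4 + 16x^3 + 11x^2 + 13x + 10. This has degree ≥ 4, so divide by f(x) over F_23: 17x^6 + 21x^5 + 11x^4 + 16x^3 + 11x^2 + 13x + 10 = (17x^2 + 12x + 7)·(x^4 + 10x^3 + 4x^2 + 17x + 2) + (21x^2 + 8x + 19). Hence a·b ≡ 21x^2 + 8x + 19 (mod f). (F_23[x]/(f) is a field with 23^4 = 279841 elements since f is irreducible of degree 4.)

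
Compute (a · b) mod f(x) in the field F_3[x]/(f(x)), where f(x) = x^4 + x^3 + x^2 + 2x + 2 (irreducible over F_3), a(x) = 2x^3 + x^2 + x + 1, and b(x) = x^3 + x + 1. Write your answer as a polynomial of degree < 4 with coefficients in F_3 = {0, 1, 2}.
a · b ≡ 2x^3 + x^2 (mod f(x))

Multiply in F_3[x]: a(x)·b(x) = (2x^3 + x^2 + x + 1)·(x^3 + x + 1) = 2x^6 + x^5 + x^3 + 2x^2 + 2x + 1. This has degree ≥ 4, so divide by f(x) over F_3: 2x^6 + x^5 + x^3 + 2x^2 + 2x + 1 = (2x^2 + 2x + 2)·(x^4 + x^3 + x^2 + 2x + 2) + (2x^3 + x^2). Hence a·b ≡ 2x^3 + x^2 (mod f). (F_3[x]/(f) is a field with 3^4 = 81 elements since f is irreducible of degree 4.)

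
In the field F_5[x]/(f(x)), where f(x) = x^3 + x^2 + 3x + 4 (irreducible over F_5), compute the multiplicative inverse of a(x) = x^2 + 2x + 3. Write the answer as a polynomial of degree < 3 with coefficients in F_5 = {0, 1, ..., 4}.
a(x)^(-1) ≡ 4x^2 + 4 (mod f(x))

Since f is irreducible over F_5, F_5[x]/(f) is a field and a(x) ≠ 0 has an inverse. Apply the extended Euclidean algorithm to f(x) and a(x) in F_5[x]: f(x) = (x + 4)·a(x) + (2x + 2);  a(x) = (3x + 3)·(2x + 2) + (2). The last nonzero remainder is the constant 2 = gcd(f, a) in F_5. Back-substituting through the division chain expresses 2 = s(x)·a(x) + t(x)·f(x) with s(x) ≡ 3x^2 + 3 (mod f), so (3x^2 + 3)·a(x) ≡ 2 (mod f). Multiplying by 2^(-1) ≡ 3 in F_5 gives a(x)^(-1) ≡ 3·(3x^2 + 3) ≡ 4x^2 + 4 (mod f). Check: (x^2 + 2x + 3)·(4x^2 + 4) = 4x^4 + 3x^3 + x^2 + 3x + 2 ≡ 1 (mod x^3 + x^2 + 3x + 4).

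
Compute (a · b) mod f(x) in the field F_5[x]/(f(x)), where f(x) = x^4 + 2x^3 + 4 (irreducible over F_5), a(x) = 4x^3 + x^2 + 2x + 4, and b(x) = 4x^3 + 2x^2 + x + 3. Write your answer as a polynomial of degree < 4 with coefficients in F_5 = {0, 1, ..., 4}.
a · b ≡ 4x^2 + 1 (mod f(x))

Multiply in F_5[x]: a(x)·b(x) = (4x^3 + x^2 + 2x + 4)·(4x^3 + 2x^2 + x + 3) = x^6 + 2x^5 + 4x^4 + 3x^3 + 3x^2 + 2. This has degree ≥ 4, so divide by f(x) over F_5: x^6 + 2x^5 + 4x^4 + 3x^3 + 3x^2 + 2 = (x^2 + 4)·(x^4 + 2x^3 + 4) + (4x^2 + 1). Hence a·b ≡ 4x^2 + 1 (mod f). (F_5[x]/(f) is a field with 5^4 = 625 elements since f is irreducible of degree 4.)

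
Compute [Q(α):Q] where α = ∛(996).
[Q(α):Q] = 3

The minimal polynomial of α is x^3 - 996, irreducible over Q since 996 is not a perfect cube (so x^3 - 996 has no rational root). Hence [Q(α):Q] = deg(m_α) = 3.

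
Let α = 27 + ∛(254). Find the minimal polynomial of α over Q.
m_α(x) = x^3 - 81x^2 + 2187x - 19937

Set β = α - 27 = ∛(254), so β^3 = 254. Then (α - 27)^3 - 254 = 0, i.e. α is a root of g(x) = (x - 27)^3 - 254 = x^3 - 81x^2 + 2187x - 19937. Since g(x) = h(x - 27) where h(x) = x^3 - 254, and h is irreducible over Q (because 254 is not a perfect cube, so h has no rational root, and a monic cubic with no rational root is irreducible), g is also irreducible (irreducibility is preserved under the substitution x → x - 27). Hence m_α(x) = x^3 - 81x^2 + 2187x - 19937.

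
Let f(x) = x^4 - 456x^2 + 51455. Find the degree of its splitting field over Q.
[K : Q] = 4

Solving the quadratic in x^2: x^2 = (456 ± √(456^2 - 4·51455))/2 = (456 ± √2116)/2 = (456 ± 46)/2, giving x^2 = 251 or x^2 = 205. So f(x) = (x^2 - 251)(x^2 - 205) and the roots of f are ±√251, ±√205. Hence the splitting field is K = Q(√251, √205). Since 251 and 205 are distinct squarefree integers > 1, their product 51455 is not a perfect square, so √205 ∉ Q(√251). By the tower law [K:Q] = [Q(√251,√205):Q(√251)] · [Q(√251):Q] = 2 · 2 = 4.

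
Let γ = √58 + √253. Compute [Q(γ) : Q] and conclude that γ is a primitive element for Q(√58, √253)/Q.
[Q(γ) : Q] = 4 (equivalently, Q(γ) = Q(√58, √253))

Obviously Q(γ) ⊆ Q(√58, √253), and [Q(√58, √253):Q] = 4 (since 58, 253 are distinct squarefree integers > 1 with 14674 not a perfect square). To show equality we compute the minimal polynomial of γ. From γ = √58 + √253: γ^2 = 58 + 2√(14674) + 253 = 311 + 2√(14674), so γ^2 - 311 = 2√(14674); squaring, (γ^2 - 311)^2 = 4·14674, i.e. γ^4 - 622γ^2 + 96721 - 58696 = 0, i.e. γ^4 - 622γ^2 + 38025 = 0. So γ is a root of x^4 - 622x^2 + 38025. This polynomial is irreducible over Q: it has no rational root (each ±√58 ± √253 is irrational), and any factorization into two quadratics over Q would force √(14674) ∈ Q (pairing opposite roots) or √58, √253 ∈ Q (other pairings), all impossible. Hence [Q(γ):Q] = 4 = [Q(√58, √253):Q], so Q(γ) = Q(√58, √253).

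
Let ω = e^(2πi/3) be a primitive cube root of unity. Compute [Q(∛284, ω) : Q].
[Q(∛284, ω) : Q] = 6

[Q(∛284):Q] = 3 (min poly x^3 - 284, irreducible since 284 is not a perfect cube). [Q(ω):Q] = 2 (min poly x^2 + x + 1). Since Q(∛284) ⊂ R and ω ∉ R, we have ω ∉ Q(∛284), so x^2 + x + 1 remains irreducible over Q(∛284) and [Q(∛284, ω) : Q(∛284)] = 2. By the tower law, [Q(∛284, ω) : Q] = 3 · 2 = 6. (In fact Q(∛284, ω) is the splitting field of x^3 - 284 over Q.)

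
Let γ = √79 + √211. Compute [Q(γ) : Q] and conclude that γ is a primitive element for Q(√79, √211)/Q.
[Q(γ) : Q] = 4 (equivalently, Q(γ) = Q(√79, √211))

Obviously Q(γ) ⊆ Q(√79, √211), and [Q(√79, √211):Q] = 4 (since 79, 211 are distinct squarefree integers > 1 with 16669 not a perfect square). To show equality we compute the minimal polynomial of γ. From γ = √79 + √211: γ^2 = 79 + 2√(16669) + 211 = 290 + 2√(16669), so γ^2 - 290 = 2√(16669); squaring, (γ^2 - 290)^2 = 4·16669, i.e. γ^4 - 580γ^2 + 84100 - 66676 = 0, i.e. γ^4 - 580γ^2 + 17424 = 0. So γ is a root of x^4 - 580x^2 + 17424. This polynomial is irreducible over Q: it has no rational root (each ±√79 ± √211 is irrational), and any factorization into two quadratics over Q would force √(16669) ∈ Q (pairing opposite roots) or √79, √211 ∈ Q (other pairings), all impossible. Hence [Q(γ):Q] = 4 = [Q(√79, √211):Q], so Q(γ) = Q(√79, √211).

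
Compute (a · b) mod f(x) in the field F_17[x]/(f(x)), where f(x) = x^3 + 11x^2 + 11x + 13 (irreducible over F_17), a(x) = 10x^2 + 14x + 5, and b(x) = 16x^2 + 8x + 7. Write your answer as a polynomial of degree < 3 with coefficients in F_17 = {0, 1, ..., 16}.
a · b ≡ 15x + 8 (mod f(x))

Multiply in F_17[x]: a(x)·b(x) = (10x^2 + 14x + 5)·(16x^2 + 8x + 7) = 7x^4 + 15x^3 + 7x^2 + 2x + 1. This has degree ≥ 3, so divide by f(x) over F_17: 7x^4 + 15x^3 + 7x^2 + 2x + 1 = (7x + 6)·(x^3 + 11x^2 + 11x + 13) + (15x + 8). Hence a·b ≡ 15x + 8 (mod f). (F_17[x]/(f) is a field with 17^3 = 4913 elements since f is irreducible of degree 3.)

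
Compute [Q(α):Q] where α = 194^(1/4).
[Q(α):Q] = 4

α is a root of x^4 - 194. By Eisenstein's criterion at the prime p = 2 (which divides the constant term 194 but p^2 = 4 does not, since 194 is squarefree), x^4 - 194 is irreducible over Q. Hence [Q(α):Q] = 4.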